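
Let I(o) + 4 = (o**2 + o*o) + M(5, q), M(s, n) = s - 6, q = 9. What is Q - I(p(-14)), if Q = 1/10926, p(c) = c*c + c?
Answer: -723771017/10926 ≈ -66243.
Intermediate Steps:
M(s, n) = -6 + s
p(c) = c + c**2 (p(c) = c**2 + c = c + c**2)
I(o) = -5 + 2*o**2 (I(o) = -4 + ((o**2 + o*o) + (-6 + 5)) = -4 + ((o**2 + o**2) - 1) = -4 + (2*o**2 - 1) = -4 + (-1 + 2*o**2) = -5 + 2*o**2)
Q = 1/10926 ≈ 9.1525e-5
Q - I(p(-14)) = 1/10926 - (-5 + 2*(-14*(1 - 14))**2) = 1/10926 - (-5 + 2*(-14*(-13))**2) = 1/10926 - (-5 + 2*182**2) = 1/10926 - (-5 + 2*33124) = 1/10926 - (-5 + 66248) = 1/10926 - 1*66243 = 1/10926 - 66243 = -723771017/10926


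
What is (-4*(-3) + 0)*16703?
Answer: 200436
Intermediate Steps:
(-4*(-3) + 0)*16703 = (12 + 0)*16703 = 12*16703 = 200436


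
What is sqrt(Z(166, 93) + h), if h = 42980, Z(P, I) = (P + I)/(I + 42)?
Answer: sqrt(87038385)/45 ≈ 207.32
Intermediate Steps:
Z(P, I) = (I + P)/(42 + I)
sqrt(Z(166, 93) + h) = sqrt((93 + 166)/(42 + 93) + 42980) = sqrt(259/135 + 42980) = sqrt(5802559/135) = sqrt(87038385)/45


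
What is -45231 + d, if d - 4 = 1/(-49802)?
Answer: -2252395055/49802 ≈ -45227.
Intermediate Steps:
d = 199207/49802 (d = 4 + 1/(-49802) = 4 - 1/49802 = 199207/49802 ≈ 4.0000)
-45231 + d = -45231 + 199207/49802 = -2252395055/49802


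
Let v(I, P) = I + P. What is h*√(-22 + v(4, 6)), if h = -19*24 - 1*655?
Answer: -2222*I*√3 ≈ -3848.6*I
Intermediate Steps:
h = -1111 (h = -456 - 655 = -1111)
h*√(-22 + v(4, 6)) = -1111*√(-22 + (4 + 6)) = -1111*√(-22 + 10) = -2222*I*√3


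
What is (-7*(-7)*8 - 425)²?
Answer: 1089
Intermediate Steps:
(-7*(-7)*8 - 425)² = (49*8 - 425)² = (392 - 425)² = (-33)² = 1089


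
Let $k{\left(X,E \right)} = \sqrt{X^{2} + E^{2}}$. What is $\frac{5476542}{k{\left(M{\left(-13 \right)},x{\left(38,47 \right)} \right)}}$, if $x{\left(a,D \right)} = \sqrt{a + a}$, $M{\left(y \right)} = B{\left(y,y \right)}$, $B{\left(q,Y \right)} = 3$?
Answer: $\frac{5476542 \sqrt{85}}{85} \approx 5.9401 \cdot 10^{5}$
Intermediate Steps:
$M{\left(y \right)} = 3$
$x{\left(a,D \right)} = \sqrt{2} \sqrt{a}$ ($x{\left(a,D \right)} = \sqrt{2 a} = \sqrt{2} \sqrt{a}$)
$k{\left(X,E \right)} = \sqrt{E^{2} + X^{2}}$
$\frac{5476542}{k{\left(M{\left(-13 \right)},x{\left(38,47 \right)} \right)}} = \frac{5476542}{\sqrt{\left(\sqrt{2} \sqrt{38}\right)^{2} + 3^{2}}} = \frac{5476542}{\sqrt{\left(2 \sqrt{19}\right)^{2} + 9}} = \frac{5476542}{\sqrt{76 + 9}} = \frac{5476542}{\sqrt{85}} = 5476542 \frac{\sqrt{85}}{85} = \frac{5476542 \sqrt{85}}{85}$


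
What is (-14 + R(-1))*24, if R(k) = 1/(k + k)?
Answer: -348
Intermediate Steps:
R(k) = 1/(2*k)
(-14 + R(-1))*24 = (-14 + (1/2)/(-1))*24 = (-14 + (1/2)*(-1))*24 = (-14 - 1/2)*24 = -29/2*24 = -348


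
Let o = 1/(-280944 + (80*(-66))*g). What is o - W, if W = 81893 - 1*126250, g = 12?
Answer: 15272292527/344304 ≈ 44357.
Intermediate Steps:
o = -1/344304 (o = 1/(-280944 + (80*(-66))*12) = 1/(-280944 - 5280*12) = 1/(-280944 - 63360) = 1/(-344304) = -1/344304 ≈ -2.9044e-6)
W = -44357 (W = 81893 - 126250 = -44357)
o - W = -1/344304 - 1*(-44357) = -1/344304 + 44357 = 15272292527/344304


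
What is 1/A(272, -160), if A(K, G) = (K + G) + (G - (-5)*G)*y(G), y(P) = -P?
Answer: -1/153488 ≈ -6.5152e-6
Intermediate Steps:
A(K, G) = G + K - 6*G² (A(K, G) = (K + G) + (G - (-5)*G)*(-G) = (G + K) + (G + 5*G)*(-G) = (G + K) + (6*G)*(-G) = (G + K) - 6*G² = G + K - 6*G²)
1/A(272, -160) = 1/(-160 + 272 - 6*(-160)²) = 1/(-160 + 272 - 6*25600) = 1/(-160 + 272 - 153600) = 1/(-153488) = -1/153488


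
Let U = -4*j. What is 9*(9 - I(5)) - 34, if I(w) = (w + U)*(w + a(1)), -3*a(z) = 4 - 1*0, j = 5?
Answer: 542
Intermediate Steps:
a(z) = -4/3 (a(z) = -(4 - 1*0)/3 = -(4 + 0)/3 = -⅓*4 = -4/3)
U = -20 (U = -4*5 = -20)
I(w) = (-20 + w)*(-4/3 + w) (I(w) = (w - 20)*(w - 4/3) = (-20 + w)*(-4/3 + w))
9*(9 - I(5)) - 34 = 9*(9 - (80/3 + 5² - 64/3*5)) - 34 = 9*(9 - (80/3 + 25 - 320/3)) - 34 = 9*(9 - 1*(-55)) - 34 = 9*(9 + 55) - 34 = 9*64 - 34 = 576 - 34 = 542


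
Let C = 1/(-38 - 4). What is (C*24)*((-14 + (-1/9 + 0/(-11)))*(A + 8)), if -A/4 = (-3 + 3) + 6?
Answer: -8128/63 ≈ -129.02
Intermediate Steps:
A = -24 (A = -4*((-3 + 3) + 6) = -4*(0 + 6) = -4*6 = -24)
C = -1/42 (C = 1/(-42) = -1/42 ≈ -0.023810)
(C*24)*((-14 + (-1/9 + 0/(-11)))*(A + 8)) = (-1/42*24)*((-14 + (-1/9 + 0/(-11)))*(-24 + 8)) = -4*(-14 + (-1*1/9 + 0*(-1/11)))*(-16)/7 = -4*(-14 + (-1/9 + 0))*(-16)/7 = -4*(-14 - 1/9)*(-16)/7 = -(-508)*(-16)/63 = -4/7*2032/9 = -8128/63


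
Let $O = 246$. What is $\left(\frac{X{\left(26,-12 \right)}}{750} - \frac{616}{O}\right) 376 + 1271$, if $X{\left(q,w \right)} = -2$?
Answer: $\frac{1683403}{5125} \approx 328.47$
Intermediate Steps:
$\left(\frac{X{\left(26,-12 \right)}}{750} - \frac{616}{O}\right) 376 + 1271 = \left(- \frac{2}{750} - \frac{616}{246}\right) 376 + 1271 = \left(\left(-2\right) \frac{1}{750} - \frac{308}{123}\right) 376 + 1271 = \left(- \frac{1}{375} - \frac{308}{123}\right) 376 + 1271 = \left(- \frac{12847}{5125}\right) 376 + 1271 = - \frac{4830472}{5125} + 1271 = \frac{1683403}{5125}$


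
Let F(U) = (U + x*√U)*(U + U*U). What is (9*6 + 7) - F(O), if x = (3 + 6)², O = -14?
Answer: 2609 - 14742*I*√14 ≈ 2609.0 - 55160.0*I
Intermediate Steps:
x = 81 (x = 9² = 81)
F(U) = (U + U²)*(U + 81*√U) (F(U) = (U + 81*√U)*(U + U*U) = (U + 81*√U)*(U + U²) = (U + U²)*(U + 81*√U))
(9*6 + 7) - F(O) = (9*6 + 7) - ((-14)² + (-14)³ + 81*(-14)^(3/2) + 81*(-14)^(5/2)) = (54 + 7) - (196 - 2744 + 81*(-14*I*√14) + 81*(196*I*√14)) = 61 - (196 - 2744 - 1134*I*√14 + 15876*I*√14) = 61 - (-2548 + 14742*I*√14) = 61 + (2548 - 14742*I*√14) = 2609 - 14742*I*√14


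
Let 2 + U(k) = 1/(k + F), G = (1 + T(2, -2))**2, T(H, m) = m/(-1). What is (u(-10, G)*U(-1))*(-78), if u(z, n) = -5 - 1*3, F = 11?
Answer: -5928/5 ≈ -1185.6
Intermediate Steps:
T(H, m) = -m (T(H, m) = m*(-1) = -m)
G = 9 (G = (1 - 1*(-2))**2 = (1 + 2)**2 = 3**2 = 9)
u(z, n) = -8 (u(z, n) = -5 - 3 = -8)
U(k) = -2 + 1/(11 + k) (U(k) = -2 + 1/(k + 11) = -2 + 1/(11 + k))
(u(-10, G)*U(-1))*(-78) = -8*(-21 - 2*(-1))/(11 - 1)*(-78) = -8*(-21 + 2)/10*(-78) = -4*(-19)/5*(-78) = -8*(-19/10)*(-78) = (76/5)*(-78) = -5928/5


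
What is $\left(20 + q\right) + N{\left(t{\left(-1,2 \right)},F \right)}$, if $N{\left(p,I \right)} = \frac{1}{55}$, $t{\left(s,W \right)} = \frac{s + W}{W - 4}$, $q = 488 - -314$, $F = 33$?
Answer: $\frac{45211}{55} \approx 822.02$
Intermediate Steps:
$q = 802$ ($q = 488 + 314 = 802$)
$t{\left(s,W \right)} = \frac{W + s}{-4 + W}$
$N{\left(p,I \right)} = \frac{1}{55}$
$\left(20 + q\right) + N{\left(t{\left(-1,2 \right)},F \right)} = \left(20 + 802\right) + \frac{1}{55} = 822 + \frac{1}{55} = \frac{45211}{55}$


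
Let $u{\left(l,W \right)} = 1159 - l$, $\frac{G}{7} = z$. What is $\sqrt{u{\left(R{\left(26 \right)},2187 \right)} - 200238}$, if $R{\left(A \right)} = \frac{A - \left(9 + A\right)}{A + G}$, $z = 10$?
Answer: $\frac{5 i \sqrt{509642}}{8} \approx 446.18 i$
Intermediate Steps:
$G = 70$ ($G = 7 \cdot 10 = 70$)
$R{\left(A \right)} = - \frac{9}{70 + A}$ ($R{\left(A \right)} = \frac{A - \left(9 + A\right)}{A + 70} = - \frac{9}{70 + A}$)
$\sqrt{u{\left(R{\left(26 \right)},2187 \right)} - 200238} = \sqrt{\left(1159 - - \frac{9}{70 + 26}\right) - 200238} = \sqrt{\left(1159 - - \frac{9}{96}\right) - 200238} = \sqrt{\left(1159 - \left(-9\right) \frac{1}{96}\right) - 200238} = \sqrt{\left(1159 - - \frac{3}{32}\right) - 200238} = \sqrt{\left(1159 + \frac{3}{32}\right) - 200238} = \sqrt{\frac{37091}{32} - 200238} = \sqrt{- \frac{6370525}{32}} = \frac{5 i \sqrt{509642}}{8}$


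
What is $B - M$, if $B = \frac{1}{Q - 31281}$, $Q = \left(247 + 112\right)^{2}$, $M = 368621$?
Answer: $- \frac{35977409599}{97600} \approx -3.6862 \cdot 10^{5}$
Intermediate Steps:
$Q = 128881$ ($Q = 359^{2} = 128881$)
$B = \frac{1}{97600}$ ($B = \frac{1}{128881 - 31281} = \frac{1}{97600} \approx 1.0246 \cdot 10^{-5}$)
$B - M = \frac{1}{97600} - 368621 = - \frac{35977409599}{97600}$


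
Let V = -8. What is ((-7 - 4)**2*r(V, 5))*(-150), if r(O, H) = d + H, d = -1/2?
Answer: -81675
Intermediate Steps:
d = -1/2 (d = -1*1/2 = -1/2 ≈ -0.50000)
r(O, H) = -1/2 + H
((-7 - 4)**2*r(V, 5))*(-150) = ((-7 - 4)**2*(-1/2 + 5))*(-150) = ((-11)**2*(9/2))*(-150) = (121*(9/2))*(-150) = (1089/2)*(-150) = -81675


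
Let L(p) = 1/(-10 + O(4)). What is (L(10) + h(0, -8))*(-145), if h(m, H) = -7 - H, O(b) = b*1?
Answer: -725/6 ≈ -120.83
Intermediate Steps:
O(b) = b
L(p) = -⅙ (L(p) = 1/(-10 + 4) = 1/(-6) = -⅙)
(L(10) + h(0, -8))*(-145) = (-⅙ + (-7 - 1*(-8)))*(-145) = (-⅙ + (-7 + 8))*(-145) = (-⅙ + 1)*(-145) = (⅚)*(-145) = -725/6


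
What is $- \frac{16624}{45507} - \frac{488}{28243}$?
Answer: $- \frac{8060968}{21069741} \approx -0.38259$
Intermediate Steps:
$- \frac{16624}{45507} - \frac{488}{28243} = \left(-16624\right) \frac{1}{45507} - \frac{8}{463} = - \frac{16624}{45507} - \frac{8}{463} = - \frac{8060968}{21069741}$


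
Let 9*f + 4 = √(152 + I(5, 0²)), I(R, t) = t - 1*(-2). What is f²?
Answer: (4 - √154)²/81 ≈ 0.87312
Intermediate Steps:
I(R, t) = 2 + t (I(R, t) = t + 2 = 2 + t)
f = -4/9 + √154/9 (f = -4/9 + √(152 + (2 + 0²))/9 = -4/9 + √(152 + (2 + 0))/9 = -4/9 + √(152 + 2)/9 = -4/9 + √154/9 ≈ 0.93441)
f² = (-4/9 + √154/9)²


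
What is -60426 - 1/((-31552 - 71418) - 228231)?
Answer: -20013151625/331201 ≈ -60426.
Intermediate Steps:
-60426 - 1/((-31552 - 71418) - 228231) = -60426 - 1/(-102970 - 228231) = -60426 - 1/(-331201) = -60426 - 1*(-1/331201) = -60426 + 1/331201 = -20013151625/331201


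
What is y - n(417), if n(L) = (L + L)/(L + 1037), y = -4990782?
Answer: -3628298931/727 ≈ -4.9908e+6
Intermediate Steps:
n(L) = 2*L/(1037 + L) (n(L) = (2*L)/(1037 + L) = 2*L/(1037 + L))
y - n(417) = -4990782 - 2*417/(1037 + 417) = -4990782 - 2*417/1454 = -4990782 - 1*417/727 = -4990782 - 417/727 = -3628298931/727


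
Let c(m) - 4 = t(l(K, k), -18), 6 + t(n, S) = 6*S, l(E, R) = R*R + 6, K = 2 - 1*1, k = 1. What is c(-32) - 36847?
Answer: -36957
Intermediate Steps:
K = 1 (K = 2 - 1 = 1)
l(E, R) = 6 + R² (l(E, R) = R² + 6 = 6 + R²)
t(n, S) = -6 + 6*S
c(m) = -110 (c(m) = 4 + (-6 + 6*(-18)) = 4 + (-6 - 108) = 4 - 114 = -110)
c(-32) - 36847 = -110 - 36847 = -36957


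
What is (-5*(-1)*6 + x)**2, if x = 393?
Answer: 178929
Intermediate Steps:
(-5*(-1)*6 + x)**2 = (-5*(-1)*6 + 393)**2 = (5*6 + 393)**2 = (30 + 393)**2 = 423**2 = 178929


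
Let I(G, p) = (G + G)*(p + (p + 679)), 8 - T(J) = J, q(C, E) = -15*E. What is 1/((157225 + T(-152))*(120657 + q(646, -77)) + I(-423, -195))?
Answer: 1/19171137126 ≈ 5.2162e-11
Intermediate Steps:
T(J) = 8 - J
I(G, p) = 2*G*(679 + 2*p) (I(G, p) = (2*G)*(p + (679 + p)) = (2*G)*(679 + 2*p) = 2*G*(679 + 2*p))
1/((157225 + T(-152))*(120657 + q(646, -77)) + I(-423, -195)) = 1/((157225 + (8 - 1*(-152)))*(120657 - 15*(-77)) + 2*(-423)*(679 + 2*(-195))) = 1/((157225 + (8 + 152))*(120657 + 1155) + 2*(-423)*(679 - 390)) = 1/((157225 + 160)*121812 + 2*(-423)*289) = 1/(157385*121812 - 244494) = 1/(19171381620 - 244494) = 1/19171137126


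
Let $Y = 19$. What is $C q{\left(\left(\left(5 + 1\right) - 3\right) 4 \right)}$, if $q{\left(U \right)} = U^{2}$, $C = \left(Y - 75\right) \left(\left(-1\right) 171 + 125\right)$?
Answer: $370944$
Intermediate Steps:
$C = 2576$ ($C = \left(19 - 75\right) \left(\left(-1\right) 171 + 125\right) = - 56 \left(-171 + 125\right) = \left(-56\right) \left(-46\right) = 2576$)
$C q{\left(\left(\left(5 + 1\right) - 3\right) 4 \right)} = 2576 \left(\left(\left(5 + 1\right) - 3\right) 4\right)^{2} = 2576 \left(\left(6 - 3\right) 4\right)^{2} = 2576 \left(3 \cdot 4\right)^{2} = 2576 \cdot 12^{2} = 2576 \cdot 144 = 370944$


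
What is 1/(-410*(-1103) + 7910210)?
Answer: 1/8362440 ≈ 1.1958e-7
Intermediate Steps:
1/(-410*(-1103) + 7910210) = 1/(452230 + 7910210) = 1/8362440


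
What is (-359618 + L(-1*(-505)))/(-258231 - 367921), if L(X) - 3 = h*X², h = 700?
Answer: -7745995/27224 ≈ -284.53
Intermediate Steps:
L(X) = 3 + 700*X²
(-359618 + L(-1*(-505)))/(-258231 - 367921) = (-359618 + (3 + 700*(-1*(-505))²))/(-258231 - 367921) = (-359618 + (3 + 700*505²))/(-626152) = (-359618 + (3 + 700*255025))*(-1/626152) = (-359618 + (3 + 178517500))*(-1/626152) = (-359618 + 178517503)*(-1/626152) = 178157885*(-1/626152) = -7745995/27224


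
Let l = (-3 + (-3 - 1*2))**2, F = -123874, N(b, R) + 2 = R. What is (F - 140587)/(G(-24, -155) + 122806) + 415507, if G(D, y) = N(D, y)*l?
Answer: 46851473845/112758 ≈ 4.1550e+5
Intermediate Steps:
N(b, R) = -2 + R
l = 64 (l = (-3 + (-3 - 2))**2 = (-3 - 5)**2 = (-8)**2 = 64)
G(D, y) = -128 + 64*y (G(D, y) = (-2 + y)*64 = -128 + 64*y)
(F - 140587)/(G(-24, -155) + 122806) + 415507 = (-123874 - 140587)/((-128 + 64*(-155)) + 122806) + 415507 = -264461/((-128 - 9920) + 122806) + 415507 = -264461/(-10048 + 122806) + 415507 = -264461/112758 + 415507 = 46851473845/112758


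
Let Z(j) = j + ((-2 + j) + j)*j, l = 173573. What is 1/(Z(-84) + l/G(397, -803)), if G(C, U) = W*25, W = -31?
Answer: 775/10828327 ≈ 7.1572e-5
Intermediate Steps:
G(C, U) = -775 (G(C, U) = -31*25 = -775)
Z(j) = j + j*(-2 + 2*j) (Z(j) = j + (-2 + 2*j)*j = j + j*(-2 + 2*j))
1/(Z(-84) + l/G(397, -803)) = 1/(-84*(-1 + 2*(-84)) + 173573/(-775)) = 1/(-84*(-1 - 168) + 173573*(-1/775)) = 1/(-84*(-169) - 173573/775) = 1/(14196 - 173573/775) = 1/(10828327/775) = 775/10828327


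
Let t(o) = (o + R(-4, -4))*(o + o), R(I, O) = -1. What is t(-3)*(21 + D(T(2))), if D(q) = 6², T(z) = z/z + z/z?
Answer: 1368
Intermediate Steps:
T(z) = 2 (T(z) = 1 + 1 = 2)
D(q) = 36
t(o) = 2*o*(-1 + o) (t(o) = (o - 1)*(o + o) = (-1 + o)*(2*o) = 2*o*(-1 + o))
t(-3)*(21 + D(T(2))) = (2*(-3)*(-1 - 3))*(21 + 36) = (2*(-3)*(-4))*57 = 24*57 = 1368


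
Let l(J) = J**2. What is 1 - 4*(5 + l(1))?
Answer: -23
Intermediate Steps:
1 - 4*(5 + l(1)) = 1 - 4*(5 + 1**2) = 1 - 4*(5 + 1) = 1 - 4*6 = 1 - 24 = -23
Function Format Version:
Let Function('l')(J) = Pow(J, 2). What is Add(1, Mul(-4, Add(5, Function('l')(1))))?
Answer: -23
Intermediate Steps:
Add(1, Mul(-4, Add(5, Function('l')(1)))) = Add(1, Mul(-4, Add(5, Pow(1, 2)))) = Add(1, Mul(-4, Add(5, 1))) = Add(1, Mul(-4, 6)) = Add(1, -24) = -23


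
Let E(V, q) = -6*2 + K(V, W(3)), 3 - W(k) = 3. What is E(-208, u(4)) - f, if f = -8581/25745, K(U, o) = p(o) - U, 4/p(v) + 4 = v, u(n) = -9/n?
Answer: 5028856/25745 ≈ 195.33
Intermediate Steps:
W(k) = 0 (W(k) = 3 - 1*3 = 3 - 3 = 0)
p(v) = 4/(-4 + v)
K(U, o) = -U + 4/(-4 + o) (K(U, o) = 4/(-4 + o) - U = -U + 4/(-4 + o))
f = -8581/25745 (f = -8581*1/25745 = -8581/25745 ≈ -0.33331)
E(V, q) = -13 - V (E(V, q) = -6*2 + (4 - V*(-4 + 0))/(-4 + 0) = -12 + (4 - 1*V*(-4))/(-4) = -12 - (4 + 4*V)/4 = -12 + (-1 - V) = -13 - V)
E(-208, u(4)) - f = (-13 - 1*(-208)) - 1*(-8581/25745) = (-13 + 208) + 8581/25745 = 195 + 8581/25745 = 5028856/25745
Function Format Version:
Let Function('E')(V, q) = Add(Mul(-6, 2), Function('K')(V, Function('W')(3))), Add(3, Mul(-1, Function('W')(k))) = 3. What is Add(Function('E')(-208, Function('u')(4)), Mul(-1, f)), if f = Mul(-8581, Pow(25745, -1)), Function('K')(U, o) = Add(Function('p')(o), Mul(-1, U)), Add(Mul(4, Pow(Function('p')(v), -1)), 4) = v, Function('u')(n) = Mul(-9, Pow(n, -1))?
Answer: Rational(5028856, 25745) ≈ 195.33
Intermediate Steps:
Function('W')(k) = 0 (Function('W')(k) = Add(3, Mul(-1, 3)) = Add(3, -3) = 0)
Function('p')(v) = Mul(4, Pow(Add(-4, v), -1))
Function('K')(U, o) = Add(Mul(-1, U), Mul(4, Pow(Add(-4, o), -1))) (Function('K')(U, o) = Add(Mul(4, Pow(Add(-4, o), -1)), Mul(-1, U)) = Add(Mul(-1, U), Mul(4, Pow(Add(-4, o), -1))))
f = Rational(-8581, 25745) (f = Mul(-8581, Rational(1, 25745)) = Rational(-8581, 25745) ≈ -0.33331)
Function('E')(V, q) = Add(-13, Mul(-1, V)) (Function('E')(V, q) = Add(Mul(-6, 2), Mul(Pow(Add(-4, 0), -1), Add(4, Mul(-1, V, Add(-4, 0))))) = Add(-12, Mul(Pow(-4, -1), Add(4, Mul(-1, V, -4)))) = Add(-12, Mul(Rational(-1, 4), Add(4, Mul(4, V)))) = Add(-12, Add(-1, Mul(-1, V))) = Add(-13, Mul(-1, V)))
Add(Function('E')(-208, Function('u')(4)), Mul(-1, f)) = Add(Add(-13, Mul(-1, -208)), Mul(-1, Rational(-8581, 25745))) = Add(Add(-13, 208), Rational(8581, 25745)) = Add(195, Rational(8581, 25745)) = Rational(5028856, 25745)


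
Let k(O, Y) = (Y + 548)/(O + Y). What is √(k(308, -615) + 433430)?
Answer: 7*√833680911/307 ≈ 658.35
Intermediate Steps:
k(O, Y) = (548 + Y)/(O + Y)
√(k(308, -615) + 433430) = √((548 - 615)/(308 - 615) + 433430) = √(-67/(-307) + 433430) = √(-1/307*(-67) + 433430) = √(67/307 + 433430) = √(133063077/307) = 7*√833680911/307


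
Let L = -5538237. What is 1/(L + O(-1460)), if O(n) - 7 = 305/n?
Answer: -292/1617163221 ≈ -1.8056e-7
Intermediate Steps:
O(n) = 7 + 305/n
1/(L + O(-1460)) = 1/(-5538237 + (7 + 305/(-1460))) = 1/(-5538237 + (7 + 305*(-1/1460))) = 1/(-5538237 + (7 - 61/292)) = 1/(-5538237 + 1983/292) = 1/(-1617163221/292) = -292/1617163221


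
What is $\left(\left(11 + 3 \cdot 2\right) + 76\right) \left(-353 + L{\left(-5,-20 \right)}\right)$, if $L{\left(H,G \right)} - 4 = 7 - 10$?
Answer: $-32736$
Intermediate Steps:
$L{\left(H,G \right)} = 1$ ($L{\left(H,G \right)} = 4 + \left(7 - 10\right) = 4 - 3 = 1$)
$\left(\left(11 + 3 \cdot 2\right) + 76\right) \left(-353 + L{\left(-5,-20 \right)}\right) = \left(\left(11 + 3 \cdot 2\right) + 76\right) \left(-353 + 1\right) = \left(\left(11 + 6\right) + 76\right) \left(-352\right) = \left(17 + 76\right) \left(-352\right) = 93 \left(-352\right) = -32736$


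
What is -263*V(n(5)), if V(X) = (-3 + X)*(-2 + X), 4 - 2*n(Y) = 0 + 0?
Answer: 0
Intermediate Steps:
n(Y) = 2 (n(Y) = 2 - (0 + 0)/2 = 2 - ½*0 = 2 + 0 = 2)
-263*V(n(5)) = -263*(6 + 2² - 5*2) = -263*(6 + 4 - 10) = -263*0 = 0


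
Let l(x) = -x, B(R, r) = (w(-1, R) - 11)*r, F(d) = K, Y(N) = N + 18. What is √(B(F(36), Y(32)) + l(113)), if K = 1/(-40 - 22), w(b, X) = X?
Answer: I*√637918/31 ≈ 25.764*I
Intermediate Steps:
Y(N) = 18 + N
K = -1/62 (K = 1/(-62) = -1/62 ≈ -0.016129)
F(d) = -1/62
B(R, r) = r*(-11 + R) (B(R, r) = (R - 11)*r = (-11 + R)*r = r*(-11 + R))
√(B(F(36), Y(32)) + l(113)) = √((18 + 32)*(-11 - 1/62) - 1*113) = √(50*(-683/62) - 113) = √(-17075/31 - 113) = √(-20578/31) = I*√637918/31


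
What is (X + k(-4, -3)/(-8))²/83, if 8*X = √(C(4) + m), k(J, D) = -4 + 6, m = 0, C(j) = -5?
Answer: (-2 + I*√5)²/5312 ≈ -0.00018825 - 0.0016838*I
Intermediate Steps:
k(J, D) = 2
X = I*√5/8 (X = √(-5 + 0)/8 = √(-5)/8 = (I*√5)/8 = I*√5/8 ≈ 0.27951*I)
(X + k(-4, -3)/(-8))²/83 = (I*√5/8 + 2/(-8))²/83 = (I*√5/8 + 2*(-⅛))²*(1/83) = (I*√5/8 - ¼)²*(1/83) = (-¼ + I*√5/8)²*(1/83) = (-¼ + I*√5/8)²/83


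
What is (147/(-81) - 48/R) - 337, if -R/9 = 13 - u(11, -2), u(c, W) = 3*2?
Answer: -63892/189 ≈ -338.05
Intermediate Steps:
u(c, W) = 6
R = -63 (R = -9*(13 - 1*6) = -9*(13 - 6) = -9*7 = -63)
(147/(-81) - 48/R) - 337 = (147/(-81) - 48/(-63)) - 337 = (147*(-1/81) - 48*(-1/63)) - 337 = (-49/27 + 16/21) - 337 = -199/189 - 337 = -63892/189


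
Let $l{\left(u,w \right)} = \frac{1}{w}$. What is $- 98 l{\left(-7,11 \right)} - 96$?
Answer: $- \frac{1154}{11} \approx -104.91$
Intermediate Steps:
$- 98 l{\left(-7,11 \right)} - 96 = - \frac{98}{11} - 96 = - \frac{1154}{11}$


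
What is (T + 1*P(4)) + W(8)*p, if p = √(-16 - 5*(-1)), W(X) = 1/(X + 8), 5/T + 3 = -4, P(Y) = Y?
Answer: 23/7 + I*√11/16 ≈ 3.2857 + 0.20729*I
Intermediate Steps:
T = -5/7 (T = 5/(-3 - 4) = 5/(-7) = 5*(-⅐) = -5/7 ≈ -0.71429)
W(X) = 1/(8 + X)
p = I*√11 (p = √(-16 + 5) = √(-11) = I*√11 ≈ 3.3166*I)
(T + 1*P(4)) + W(8)*p = (-5/7 + 1*4) + (I*√11)/(8 + 8) = (-5/7 + 4) + (I*√11)/16 = 23/7 + (I*√11)/16 = 23/7 + I*√11/16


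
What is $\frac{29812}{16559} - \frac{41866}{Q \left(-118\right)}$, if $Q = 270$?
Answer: $\frac{28328783}{9096030} \approx 3.1144$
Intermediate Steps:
$\frac{29812}{16559} - \frac{41866}{Q \left(-118\right)} = \frac{29812}{16559} - \frac{41866}{270 \left(-118\right)} = 29812 \cdot \frac{1}{16559} - \frac{41866}{-31860} = \frac{1028}{571} - - \frac{20933}{15930} = \frac{1028}{571} + \frac{20933}{15930} = \frac{28328783}{9096030}$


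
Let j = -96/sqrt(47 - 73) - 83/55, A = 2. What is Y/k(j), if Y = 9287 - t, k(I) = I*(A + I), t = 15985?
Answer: -263398850*I/(-13968333*I + 147840*sqrt(26)) ≈ 18.802 - 1.0147*I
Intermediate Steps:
j = -83/55 + 48*I*sqrt(26)/13 (j = -96*(-I*sqrt(26)/26) - 83*1/55 = -96*(-I*sqrt(26)/26) - 83/55 = -(-48)*I*sqrt(26)/13 - 83/55 = 48*I*sqrt(26)/13 - 83/55 = -83/55 + 48*I*sqrt(26)/13 ≈ -1.5091 + 18.827*I)
k(I) = I*(2 + I)
Y = -6698 (Y = 9287 - 1*15985 = 9287 - 15985 = -6698)
Y/k(j) = -6698*1/((2 + (-83/55 + 48*I*sqrt(26)/13))*(-83/55 + 48*I*sqrt(26)/13)) = -6698*1/((-83/55 + 48*I*sqrt(26)/13)*(27/55 + 48*I*sqrt(26)/13)) = -6698/((-83/55 + 48*I*sqrt(26)/13)*(27/55 + 48*I*sqrt(26)/13))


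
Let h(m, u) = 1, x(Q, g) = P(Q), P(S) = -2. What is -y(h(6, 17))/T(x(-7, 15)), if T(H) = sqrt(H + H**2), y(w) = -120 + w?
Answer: 119*sqrt(2)/2 ≈ 84.146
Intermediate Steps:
x(Q, g) = -2
-y(h(6, 17))/T(x(-7, 15)) = -(-120 + 1)/(sqrt(-2*(1 - 2))) = -(-119)/(sqrt(-2*(-1))) = -(-119)/(sqrt(2)) = -(-119)*sqrt(2)/2 = 119*sqrt(2)/2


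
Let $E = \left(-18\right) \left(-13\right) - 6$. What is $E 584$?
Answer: $133152$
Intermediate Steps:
$E = 228$ ($E = 234 - 6 = 228$)
$E 584 = 228 \cdot 584 = 133152$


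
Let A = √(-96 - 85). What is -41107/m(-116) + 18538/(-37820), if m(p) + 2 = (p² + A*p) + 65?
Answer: -394367045333/112971327170 - 4768412*I*√181/185198897 ≈ -3.4909 - 0.3464*I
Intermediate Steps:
A = I*√181 (A = √(-181) = I*√181 ≈ 13.454*I)
m(p) = 63 + p² + I*p*√181 (m(p) = -2 + ((p² + (I*√181)*p) + 65) = -2 + ((p² + I*p*√181) + 65) = -2 + (65 + p² + I*p*√181) = 63 + p² + I*p*√181)
-41107/m(-116) + 18538/(-37820) = -41107/(63 + (-116)² + I*(-116)*√181) + 18538/(-37820) = -41107/(63 + 13456 - 116*I*√181) + 18538*(-1/37820) = -41107/(13519 - 116*I*√181) - 299/610 = -299/610 - 41107/(13519 - 116*I*√181)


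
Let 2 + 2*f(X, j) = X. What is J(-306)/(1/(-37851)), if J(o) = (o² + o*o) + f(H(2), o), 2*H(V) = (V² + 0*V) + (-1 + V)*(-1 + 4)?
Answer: -28353843441/4 ≈ -7.0885e+9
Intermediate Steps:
H(V) = -3/2 + V²/2 + 3*V/2 (H(V) = ((V² + 0*V) + (-1 + V)*(-1 + 4))/2 = ((V² + 0) + (-1 + V)*3)/2 = (V² + (-3 + 3*V))/2 = (-3 + V² + 3*V)/2 = -3/2 + V²/2 + 3*V/2)
f(X, j) = -1 + X/2
J(o) = ¾ + 2*o² (J(o) = (o² + o*o) + (-1 + (-3/2 + (½)*2² + (3/2)*2)/2) = (o² + o²) + (-1 + (-3/2 + (½)*4 + 3)/2) = 2*o² + (-1 + (-3/2 + 2 + 3)/2) = 2*o² + (-1 + (½)*(7/2)) = 2*o² + (-1 + 7/4) = 2*o² + ¾ = ¾ + 2*o²)
J(-306)/(1/(-37851)) = (¾ + 2*(-306)²)/(1/(-37851)) = (¾ + 2*93636)/(-1/37851) = (¾ + 187272)*(-37851) = (749091/4)*(-37851) = -28353843441/4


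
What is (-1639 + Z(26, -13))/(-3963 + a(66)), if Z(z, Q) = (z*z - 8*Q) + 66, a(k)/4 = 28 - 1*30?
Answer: 793/3971 ≈ 0.19970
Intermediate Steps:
a(k) = -8 (a(k) = 4*(28 - 1*30) = 4*(28 - 30) = 4*(-2) = -8)
Z(z, Q) = 66 + z² - 8*Q (Z(z, Q) = (z² - 8*Q) + 66 = 66 + z² - 8*Q)
(-1639 + Z(26, -13))/(-3963 + a(66)) = (-1639 + (66 + 26² - 8*(-13)))/(-3963 - 8) = (-1639 + (66 + 676 + 104))/(-3971) = (-1639 + 846)*(-1/3971) = -793*(-1/3971) = 793/3971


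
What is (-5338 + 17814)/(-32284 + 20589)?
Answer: -12476/11695 ≈ -1.0668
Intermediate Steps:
(-5338 + 17814)/(-32284 + 20589) = 12476/(-11695) = 12476*(-1/11695) = -12476/11695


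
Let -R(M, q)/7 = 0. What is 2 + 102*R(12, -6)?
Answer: 2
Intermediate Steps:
R(M, q) = 0 (R(M, q) = -7*0 = 0)
2 + 102*R(12, -6) = 2 + 102*0 = 2 + 0 = 2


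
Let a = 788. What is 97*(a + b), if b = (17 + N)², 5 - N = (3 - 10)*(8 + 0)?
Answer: 666584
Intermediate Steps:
N = 61 (N = 5 - (3 - 10)*(8 + 0) = 5 - (-7)*8 = 5 - 1*(-56) = 5 + 56 = 61)
b = 6084 (b = (17 + 61)² = 78² = 6084)
97*(a + b) = 97*(788 + 6084) = 97*6872 = 666584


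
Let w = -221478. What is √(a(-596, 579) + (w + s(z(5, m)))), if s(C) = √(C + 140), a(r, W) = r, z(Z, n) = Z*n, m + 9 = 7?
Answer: √(-222074 + √130) ≈ 471.24*I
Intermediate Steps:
m = -2 (m = -9 + 7 = -2)
s(C) = √(140 + C)
√(a(-596, 579) + (w + s(z(5, m)))) = √(-596 + (-221478 + √(140 + 5*(-2)))) = √(-596 + (-221478 + √(140 - 10))) = √(-596 + (-221478 + √130)) = √(-222074 + √130)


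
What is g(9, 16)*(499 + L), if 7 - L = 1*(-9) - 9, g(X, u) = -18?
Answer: -9432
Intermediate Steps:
L = 25 (L = 7 - (1*(-9) - 9) = 7 - (-9 - 9) = 7 - 1*(-18) = 7 + 18 = 25)
g(9, 16)*(499 + L) = -18*(499 + 25) = -18*524 = -9432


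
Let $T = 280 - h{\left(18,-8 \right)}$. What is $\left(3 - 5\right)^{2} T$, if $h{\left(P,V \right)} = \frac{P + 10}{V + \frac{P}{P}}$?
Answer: $1136$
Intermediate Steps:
$h{\left(P,V \right)} = \frac{10 + P}{1 + V}$ ($h{\left(P,V \right)} = \frac{10 + P}{V + 1} = \frac{10 + P}{1 + V}$)
$T = 284$ ($T = 280 - \frac{10 + 18}{1 - 8} = 280 - \frac{1}{-7} \cdot 28 = 280 - \left(- \frac{1}{7}\right) 28 = 280 - -4 = 280 + 4 = 284$)
$\left(3 - 5\right)^{2} T = \left(3 - 5\right)^{2} \cdot 284 = \left(-2\right)^{2} \cdot 284 = 4 \cdot 284 = 1136$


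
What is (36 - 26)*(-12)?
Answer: -120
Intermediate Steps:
(36 - 26)*(-12) = 10*(-12) = -120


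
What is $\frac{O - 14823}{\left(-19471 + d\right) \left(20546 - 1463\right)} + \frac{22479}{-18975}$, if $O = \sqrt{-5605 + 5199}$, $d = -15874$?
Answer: $- \frac{336923305772}{284409374425} - \frac{i \sqrt{406}}{674488635} \approx -1.1846 - 2.9874 \cdot 10^{-8} i$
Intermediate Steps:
$O = i \sqrt{406}$ ($O = \sqrt{-406} = i \sqrt{406} \approx 20.149 i$)
$\frac{O - 14823}{\left(-19471 + d\right) \left(20546 - 1463\right)} + \frac{22479}{-18975} = \frac{i \sqrt{406} - 14823}{\left(-19471 - 15874\right) \left(20546 - 1463\right)} + \frac{22479}{-18975} = \frac{i \sqrt{406} - 14823}{\left(-35345\right) 19083} + 22479 \left(- \frac{1}{18975}\right) = \frac{-14823 + i \sqrt{406}}{-674488635} - \frac{7493}{6325} = \left(-14823 + i \sqrt{406}\right) \left(- \frac{1}{674488635}\right) - \frac{7493}{6325} = \left(\frac{4941}{224829545} - \frac{i \sqrt{406}}{674488635}\right) - \frac{7493}{6325} = - \frac{336923305772}{284409374425} - \frac{i \sqrt{406}}{674488635}$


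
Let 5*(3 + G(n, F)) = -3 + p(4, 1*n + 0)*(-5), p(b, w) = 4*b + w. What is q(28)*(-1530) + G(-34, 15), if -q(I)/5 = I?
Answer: 1071072/5 ≈ 2.1421e+5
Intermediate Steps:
p(b, w) = w + 4*b
q(I) = -5*I
G(n, F) = -98/5 - n (G(n, F) = -3 + (-3 + ((1*n + 0) + 4*4)*(-5))/5 = -3 + (-3 + ((n + 0) + 16)*(-5))/5 = -3 + (-3 + (n + 16)*(-5))/5 = -3 + (-3 + (16 + n)*(-5))/5 = -3 + (-3 + (-80 - 5*n))/5 = -3 + (-83 - 5*n)/5 = -3 + (-83/5 - n) = -98/5 - n)
q(28)*(-1530) + G(-34, 15) = -5*28*(-1530) + (-98/5 - 1*(-34)) = -140*(-1530) + (-98/5 + 34) = 214200 + 72/5 = 1071072/5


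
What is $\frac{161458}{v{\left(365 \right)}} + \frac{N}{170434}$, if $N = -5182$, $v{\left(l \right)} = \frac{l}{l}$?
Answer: $\frac{13758963795}{85217} \approx 1.6146 \cdot 10^{5}$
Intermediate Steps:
$v{\left(l \right)} = 1$
$\frac{161458}{v{\left(365 \right)}} + \frac{N}{170434} = \frac{161458}{1} - \frac{5182}{170434} = 161458 \cdot 1 - \frac{2591}{85217} = 161458 - \frac{2591}{85217} = \frac{13758963795}{85217}$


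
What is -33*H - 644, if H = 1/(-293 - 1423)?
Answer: -33487/52 ≈ -643.98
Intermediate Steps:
H = -1/1716 (H = 1/(-1716) = -1/1716 ≈ -0.00058275)
-33*H - 644 = -33*(-1/1716) - 644 = 1/52 - 644 = -33487/52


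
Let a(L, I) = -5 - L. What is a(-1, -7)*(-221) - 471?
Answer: 413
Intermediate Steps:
a(-1, -7)*(-221) - 471 = (-5 - 1*(-1))*(-221) - 471 = (-5 + 1)*(-221) - 471 = -4*(-221) - 471 = 884 - 471 = 413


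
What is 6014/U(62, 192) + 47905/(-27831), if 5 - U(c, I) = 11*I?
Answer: -268311469/58639917 ≈ -4.5756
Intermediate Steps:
U(c, I) = 5 - 11*I
6014/U(62, 192) + 47905/(-27831) = 6014/(5 - 11*192) + 47905/(-27831) = 6014/(5 - 2112) + 47905*(-1/27831) = 6014/(-2107) - 47905/27831 = 6014*(-1/2107) - 47905/27831 = -6014/2107 - 47905/27831 = -268311469/58639917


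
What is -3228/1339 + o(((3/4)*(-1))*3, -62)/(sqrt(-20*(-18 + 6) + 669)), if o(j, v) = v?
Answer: -3228/1339 - 62*sqrt(101)/303 ≈ -4.4672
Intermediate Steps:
-3228/1339 + o(((3/4)*(-1))*3, -62)/(sqrt(-20*(-18 + 6) + 669)) = -3228/1339 - 62/sqrt(-20*(-18 + 6) + 669) = -3228*1/1339 - 62/sqrt(-20*(-12) + 669) = -3228/1339 - 62/sqrt(240 + 669) = -3228/1339 - 62*sqrt(101)/303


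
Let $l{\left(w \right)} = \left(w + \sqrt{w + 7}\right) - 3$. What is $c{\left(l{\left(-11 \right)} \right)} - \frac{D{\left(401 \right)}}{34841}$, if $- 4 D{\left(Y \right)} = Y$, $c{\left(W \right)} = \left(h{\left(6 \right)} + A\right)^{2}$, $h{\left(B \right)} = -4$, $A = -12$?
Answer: $\frac{35677585}{139364} \approx 256.0$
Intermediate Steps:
$l{\left(w \right)} = -3 + w + \sqrt{7 + w}$ ($l{\left(w \right)} = \left(w + \sqrt{7 + w}\right) - 3 = -3 + w + \sqrt{7 + w}$)
$c{\left(W \right)} = 256$ ($c{\left(W \right)} = \left(-4 - 12\right)^{2} = \left(-16\right)^{2} = 256$)
$D{\left(Y \right)} = - \frac{Y}{4}$
$c{\left(l{\left(-11 \right)} \right)} - \frac{D{\left(401 \right)}}{34841} = 256 - \frac{\left(- \frac{1}{4}\right) 401}{34841} = 256 - \left(- \frac{401}{4}\right) \frac{1}{34841} = 256 - - \frac{401}{139364} = 256 + \frac{401}{139364} = \frac{35677585}{139364}$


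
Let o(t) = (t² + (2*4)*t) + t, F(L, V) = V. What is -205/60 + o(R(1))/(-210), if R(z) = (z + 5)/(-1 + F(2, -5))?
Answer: -473/140 ≈ -3.3786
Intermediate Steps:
R(z) = -⅚ - z/6 (R(z) = (z + 5)/(-1 - 5) = (5 + z)/(-6) = (5 + z)*(-⅙) = -⅚ - z/6)
o(t) = t² + 9*t (o(t) = (t² + 8*t) + t = t² + 9*t)
-205/60 + o(R(1))/(-210) = -205/60 + ((-⅚ - ⅙*1)*(9 + (-⅚ - ⅙*1)))/(-210) = -205*1/60 + ((-⅚ - ⅙)*(9 + (-⅚ - ⅙)))*(-1/210) = -41/12 - (9 - 1)*(-1/210) = -41/12 - 1*8*(-1/210) = -41/12 - 8*(-1/210) = -41/12 + 4/105 = -473/140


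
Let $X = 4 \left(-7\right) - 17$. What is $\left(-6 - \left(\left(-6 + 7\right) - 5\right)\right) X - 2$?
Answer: $88$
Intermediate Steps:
$X = -45$ ($X = -28 - 17 = -45$)
$\left(-6 - \left(\left(-6 + 7\right) - 5\right)\right) X - 2 = \left(-6 - \left(\left(-6 + 7\right) - 5\right)\right) \left(-45\right) - 2 = \left(-6 - \left(1 - 5\right)\right) \left(-45\right) - 2 = \left(-6 - -4\right) \left(-45\right) - 2 = \left(-6 + 4\right) \left(-45\right) - 2 = \left(-2\right) \left(-45\right) - 2 = 90 - 2 = 88$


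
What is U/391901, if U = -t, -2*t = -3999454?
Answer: -117631/23053 ≈ -5.1026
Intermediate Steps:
t = 1999727 (t = -1/2*(-3999454) = 1999727)
U = -1999727 (U = -1*1999727 = -1999727)
U/391901 = -1999727/391901 = -1999727*1/391901 = -117631/23053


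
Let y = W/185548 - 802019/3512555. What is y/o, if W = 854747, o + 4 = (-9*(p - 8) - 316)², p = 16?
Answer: 2853532827173/98114076950775600 ≈ 2.9084e-5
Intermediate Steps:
o = 150540 (o = -4 + (-9*(16 - 8) - 316)² = -4 + (-9*8 - 316)² = -4 + (-72 - 316)² = -4 + (-388)² = -4 + 150544 = 150540)
y = 2853532827173/651747555140 (y = 854747/185548 - 802019/3512555 = 2853532827173/651747555140 ≈ 4.3783)
y/o = (2853532827173/651747555140)/150540 = (2853532827173/651747555140)*(1/150540) = 2853532827173/98114076950775600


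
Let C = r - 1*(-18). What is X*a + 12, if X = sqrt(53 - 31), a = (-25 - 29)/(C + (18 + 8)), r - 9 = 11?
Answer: 12 - 27*sqrt(22)/32 ≈ 8.0425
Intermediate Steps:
r = 20 (r = 9 + 11 = 20)
C = 38 (C = 20 - 1*(-18) = 20 + 18 = 38)
a = -27/32 (a = (-25 - 29)/(38 + (18 + 8)) = -54/(38 + 26) = -54/64 = -54*1/64 = -27/32 ≈ -0.84375)
X = sqrt(22) ≈ 4.6904
X*a + 12 = sqrt(22)*(-27/32) + 12 = -27*sqrt(22)/32 + 12 = 12 - 27*sqrt(22)/32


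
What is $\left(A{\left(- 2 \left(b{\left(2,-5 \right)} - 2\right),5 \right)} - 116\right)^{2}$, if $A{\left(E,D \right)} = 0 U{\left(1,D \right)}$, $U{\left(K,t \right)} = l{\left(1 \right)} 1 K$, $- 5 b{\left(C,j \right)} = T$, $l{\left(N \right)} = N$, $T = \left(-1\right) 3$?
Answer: $13456$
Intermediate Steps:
$T = -3$
$b{\left(C,j \right)} = \frac{3}{5}$ ($b{\left(C,j \right)} = \left(- \frac{1}{5}\right) \left(-3\right) = \frac{3}{5}$)
$U{\left(K,t \right)} = K$ ($U{\left(K,t \right)} = 1 \cdot 1 K = 1 K = K$)
$A{\left(E,D \right)} = 0$ ($A{\left(E,D \right)} = 0 \cdot 1 = 0$)
$\left(A{\left(- 2 \left(b{\left(2,-5 \right)} - 2\right),5 \right)} - 116\right)^{2} = \left(0 - 116\right)^{2} = \left(-116\right)^{2} = 13456$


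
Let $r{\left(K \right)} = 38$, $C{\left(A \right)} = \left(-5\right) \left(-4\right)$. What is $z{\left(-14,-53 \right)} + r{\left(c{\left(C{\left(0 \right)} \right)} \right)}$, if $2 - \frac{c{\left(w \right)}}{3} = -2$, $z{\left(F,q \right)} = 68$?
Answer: $106$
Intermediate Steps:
$C{\left(A \right)} = 20$
$c{\left(w \right)} = 12$ ($c{\left(w \right)} = 6 - -6 = 6 + 6 = 12$)
$z{\left(-14,-53 \right)} + r{\left(c{\left(C{\left(0 \right)} \right)} \right)} = 68 + 38 = 106$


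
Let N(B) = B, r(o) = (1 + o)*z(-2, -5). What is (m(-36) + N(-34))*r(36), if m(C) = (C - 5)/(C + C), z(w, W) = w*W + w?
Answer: -89059/9 ≈ -9895.4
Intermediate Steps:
z(w, W) = w + W*w (z(w, W) = W*w + w = w + W*w)
r(o) = 8 + 8*o (r(o) = (1 + o)*(-2*(1 - 5)) = (1 + o)*(-2*(-4)) = (1 + o)*8 = 8 + 8*o)
m(C) = (-5 + C)/(2*C) (m(C) = (-5 + C)/((2*C)) = (-5 + C)*(1/(2*C)) = (-5 + C)/(2*C))
(m(-36) + N(-34))*r(36) = ((1/2)*(-5 - 36)/(-36) - 34)*(8 + 8*36) = ((1/2)*(-1/36)*(-41) - 34)*(8 + 288) = (41/72 - 34)*296 = -2407/72*296 = -89059/9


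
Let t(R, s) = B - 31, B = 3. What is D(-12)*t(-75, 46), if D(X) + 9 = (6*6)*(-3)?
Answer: 3276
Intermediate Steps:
D(X) = -117 (D(X) = -9 + (6*6)*(-3) = -9 + 36*(-3) = -9 - 108 = -117)
t(R, s) = -28 (t(R, s) = 3 - 31 = -28)
D(-12)*t(-75, 46) = -117*(-28) = 3276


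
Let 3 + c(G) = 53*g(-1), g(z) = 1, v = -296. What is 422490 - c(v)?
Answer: 422440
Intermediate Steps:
c(G) = 50 (c(G) = -3 + 53*1 = -3 + 53 = 50)
422490 - c(v) = 422490 - 1*50 = 422490 - 50 = 422440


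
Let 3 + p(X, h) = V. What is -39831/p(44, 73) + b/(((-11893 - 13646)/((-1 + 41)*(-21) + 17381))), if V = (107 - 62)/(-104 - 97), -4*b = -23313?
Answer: 5259093769/612936 ≈ 8580.2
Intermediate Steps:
b = 23313/4 (b = -¼*(-23313) = 23313/4 ≈ 5828.3)
V = -15/67 (V = 45/(-201) = 45*(-1/201) = -15/67 ≈ -0.22388)
p(X, h) = -216/67 (p(X, h) = -3 - 15/67 = -216/67)
-39831/p(44, 73) + b/(((-11893 - 13646)/((-1 + 41)*(-21) + 17381))) = -39831/(-216/67) + 23313/(4*(((-11893 - 13646)/((-1 + 41)*(-21) + 17381)))) = -39831*(-67/216) + 23313/(4*((-25539/(40*(-21) + 17381)))) = 889559/72 + 23313/(4*((-25539/(-840 + 17381)))) = 889559/72 + 23313/(4*((-25539/16541))) = 889559/72 + 23313/(4*((-25539*1/16541))) = 889559/72 + 23313/(4*(-25539/16541)) = 889559/72 + (23313/4)*(-16541/25539) = 889559/72 - 128540111/34052 = 5259093769/612936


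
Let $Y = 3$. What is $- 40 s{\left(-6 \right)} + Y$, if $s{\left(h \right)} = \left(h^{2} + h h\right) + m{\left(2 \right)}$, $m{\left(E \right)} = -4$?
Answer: $-2717$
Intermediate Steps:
$s{\left(h \right)} = -4 + 2 h^{2}$ ($s{\left(h \right)} = \left(h^{2} + h h\right) - 4 = \left(h^{2} + h^{2}\right) - 4 = 2 h^{2} - 4 = -4 + 2 h^{2}$)
$- 40 s{\left(-6 \right)} + Y = - 40 \left(-4 + 2 \left(-6\right)^{2}\right) + 3 = - 40 \left(-4 + 2 \cdot 36\right) + 3 = - 40 \left(-4 + 72\right) + 3 = \left(-40\right) 68 + 3 = -2720 + 3 = -2717$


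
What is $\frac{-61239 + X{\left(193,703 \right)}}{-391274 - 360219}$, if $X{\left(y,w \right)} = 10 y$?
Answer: $\frac{59309}{751493} \approx 0.078922$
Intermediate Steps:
$\frac{-61239 + X{\left(193,703 \right)}}{-391274 - 360219} = \frac{-61239 + 10 \cdot 193}{-391274 - 360219} = \frac{-61239 + 1930}{-751493} = \left(-59309\right) \left(- \frac{1}{751493}\right) = \frac{59309}{751493}$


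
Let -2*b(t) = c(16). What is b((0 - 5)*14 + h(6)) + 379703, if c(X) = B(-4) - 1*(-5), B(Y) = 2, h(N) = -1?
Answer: 759399/2 ≈ 3.7970e+5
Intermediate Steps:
c(X) = 7 (c(X) = 2 - 1*(-5) = 2 + 5 = 7)
b(t) = -7/2 (b(t) = -½*7 = -7/2)
b((0 - 5)*14 + h(6)) + 379703 = -7/2 + 379703 = 759399/2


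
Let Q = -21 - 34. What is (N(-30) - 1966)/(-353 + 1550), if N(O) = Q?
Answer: -2021/1197 ≈ -1.6884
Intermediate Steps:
Q = -55
N(O) = -55
(N(-30) - 1966)/(-353 + 1550) = (-55 - 1966)/(-353 + 1550) = -2021/1197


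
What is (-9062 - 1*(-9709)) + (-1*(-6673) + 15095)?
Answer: 22415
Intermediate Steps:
(-9062 - 1*(-9709)) + (-1*(-6673) + 15095) = (-9062 + 9709) + (6673 + 15095) = 647 + 21768 = 22415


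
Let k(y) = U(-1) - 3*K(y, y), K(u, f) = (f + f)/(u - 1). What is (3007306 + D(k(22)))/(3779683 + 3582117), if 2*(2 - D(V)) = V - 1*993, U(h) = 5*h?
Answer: 21054671/51532600 ≈ 0.40857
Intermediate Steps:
K(u, f) = 2*f/(-1 + u) (K(u, f) = (2*f)/(-1 + u) = 2*f/(-1 + u))
k(y) = -5 - 6*y/(-1 + y) (k(y) = 5*(-1) - 6*y/(-1 + y) = -5 - 6*y/(-1 + y))
D(V) = 997/2 - V/2 (D(V) = 2 - (V - 1*993)/2 = 2 - (V - 993)/2 = 2 - (-993 + V)/2 = 2 + (993/2 - V/2) = 997/2 - V/2)
(3007306 + D(k(22)))/(3779683 + 3582117) = (3007306 + (997/2 - (5 - 11*22)/(2*(-1 + 22))))/(3779683 + 3582117) = (3007306 + (997/2 - (5 - 242)/(2*21)))/7361800 = (3007306 + (997/2 - (-237)/42))*(1/7361800) = (3007306 + (997/2 - ½*(-79/7)))*(1/7361800) = (3007306 + (997/2 + 79/14))*(1/7361800) = (3007306 + 3529/7)*(1/7361800) = (21054671/7)*(1/7361800) = 21054671/51532600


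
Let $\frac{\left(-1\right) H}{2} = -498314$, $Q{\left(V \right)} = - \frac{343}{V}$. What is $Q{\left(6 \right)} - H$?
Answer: $- \frac{5980111}{6} \approx -9.9669 \cdot 10^{5}$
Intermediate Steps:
$H = 996628$ ($H = \left(-2\right) \left(-498314\right) = 996628$)
$Q{\left(6 \right)} - H = - \frac{343}{6} - 996628 = - \frac{5980111}{6}$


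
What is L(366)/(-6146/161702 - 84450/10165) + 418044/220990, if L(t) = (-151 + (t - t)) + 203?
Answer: -59789730331622/13779939925955 ≈ -4.3389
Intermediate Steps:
L(t) = 52 (L(t) = (-151 + 0) + 203 = -151 + 203 = 52)
L(366)/(-6146/161702 - 84450/10165) + 418044/220990 = 52/(-6146/161702 - 84450/10165) + 418044/220990 = 52/(-6146*1/161702 - 84450*1/10165) + 418044*(1/220990) = 52/(-3073/80851 - 16890/2033) + 19002/10045 = 52/(-1371820799/164370083) + 19002/10045 = 52*(-164370083/1371820799) + 19002/10045 = -8547244316/1371820799 + 19002/10045 = -59789730331622/13779939925955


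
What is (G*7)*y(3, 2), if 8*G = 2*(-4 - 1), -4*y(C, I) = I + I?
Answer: 35/4 ≈ 8.7500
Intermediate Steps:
y(C, I) = -I/2 (y(C, I) = -(I + I)/4 = -I/2)
G = -5/4 (G = (2*(-4 - 1))/8 = (2*(-5))/8 = (1/8)*(-10) = -5/4 ≈ -1.2500)
(G*7)*y(3, 2) = (-5/4*7)*(-1/2*2) = -35/4*(-1) = 35/4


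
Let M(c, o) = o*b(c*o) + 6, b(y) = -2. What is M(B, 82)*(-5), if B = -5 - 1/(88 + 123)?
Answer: 790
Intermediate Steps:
B = -1056/211 (B = -5 - 1/211 = -1056/211 ≈ -5.0047)
M(c, o) = 6 - 2*o (M(c, o) = o*(-2) + 6 = -2*o + 6 = 6 - 2*o)
M(B, 82)*(-5) = (6 - 2*82)*(-5) = (6 - 164)*(-5) = -158*(-5) = 790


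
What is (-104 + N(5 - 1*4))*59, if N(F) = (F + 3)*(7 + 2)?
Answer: -4012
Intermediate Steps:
N(F) = 27 + 9*F (N(F) = (3 + F)*9 = 27 + 9*F)
(-104 + N(5 - 1*4))*59 = (-104 + (27 + 9*(5 - 1*4)))*59 = (-104 + (27 + 9*(5 - 4)))*59 = (-104 + (27 + 9*1))*59 = (-104 + (27 + 9))*59 = (-104 + 36)*59 = -68*59 = -4012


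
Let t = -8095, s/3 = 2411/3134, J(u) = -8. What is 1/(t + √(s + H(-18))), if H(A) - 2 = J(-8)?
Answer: -25369730/205367975921 - I*√36263514/205367975921 ≈ -0.00012353 - 2.9323e-8*I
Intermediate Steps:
H(A) = -6 (H(A) = 2 - 8 = -6)
s = 7233/3134 (s = 3*(2411/3134) = 7233/3134 ≈ 2.3079)
1/(t + √(s + H(-18))) = 1/(-8095 + √(7233/3134 - 6)) = 1/(-8095 + √(-11571/3134)) = 1/(-8095 + I*√36263514/3134)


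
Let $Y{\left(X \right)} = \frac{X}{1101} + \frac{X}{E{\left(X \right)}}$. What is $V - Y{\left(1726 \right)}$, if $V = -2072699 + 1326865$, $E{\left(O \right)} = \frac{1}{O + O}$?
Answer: $- \frac{7381090312}{1101} \approx -6.704 \cdot 10^{6}$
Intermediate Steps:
$E{\left(O \right)} = \frac{1}{2 O}$
$V = -745834$
$Y{\left(X \right)} = 2 X^{2} + \frac{X}{1101}$ ($Y{\left(X \right)} = \frac{X}{1101} + \frac{X}{\frac{1}{2} \frac{1}{X}} = X \frac{1}{1101} + X 2 X = \frac{X}{1101} + 2 X^{2} = 2 X^{2} + \frac{X}{1101}$)
$V - Y{\left(1726 \right)} = -745834 - \frac{1}{1101} \cdot 1726 \left(1 + 2202 \cdot 1726\right) = -745834 - \frac{1}{1101} \cdot 1726 \left(1 + 3800652\right) = -745834 - \frac{1}{1101} \cdot 1726 \cdot 3800653 = -745834 - \frac{6559927078}{1101} = - \frac{7381090312}{1101}$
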